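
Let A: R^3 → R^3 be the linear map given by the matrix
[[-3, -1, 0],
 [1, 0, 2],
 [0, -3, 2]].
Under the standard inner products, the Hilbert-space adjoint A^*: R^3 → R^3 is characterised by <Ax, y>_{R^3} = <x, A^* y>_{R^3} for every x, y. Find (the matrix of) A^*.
A^* = A^T =
[[-3, 1, 0],
 [-1, 0, -3],
 [0, 2, 2]]

For real matrices with standard dot products, the defining identity <Ax, y> = <x, A^* y> gives (Ax)^T y = x^T (A^*) y, i.e. x^T A^T y = x^T (A^*) y. Since this holds for all x, y, we must have A^* = A^T. Therefore
A^* =
[[-3, 1, 0],
 [-1, 0, -3],
 [0, 2, 2]].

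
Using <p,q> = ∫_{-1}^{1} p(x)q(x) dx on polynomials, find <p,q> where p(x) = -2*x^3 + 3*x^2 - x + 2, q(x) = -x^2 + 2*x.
<p,q> = -82/15

Expand the product: p(x)·q(x) = 2*x^5 - 7*x^4 + 7*x^3 - 4*x^2 + 4*x.
∫_{-1}^{1} of each monomial x^k gives [2/(k+1) if k even, 0 if k odd]. Integrating term-by-term (or equivalently evaluating the antiderivative F(x) = x^6/3 - 7*x^5/5 + 7*x^4/4 - 4*x^3/3 + 2*x^2 at the endpoints):
  F(1) − F(−1) = 27/20 − (409/60) = -82/15.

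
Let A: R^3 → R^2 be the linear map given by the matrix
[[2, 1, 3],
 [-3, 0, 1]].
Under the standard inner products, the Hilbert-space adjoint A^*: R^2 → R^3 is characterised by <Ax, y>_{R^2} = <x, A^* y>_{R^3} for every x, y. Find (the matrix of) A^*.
A^* = A^T =
[[2, -3],
 [1, 0],
 [3, 1]]

For real matrices with standard dot products, the defining identity <Ax, y> = <x, A^* y> gives (Ax)^T y = x^T (A^*) y, i.e. x^T A^T y = x^T (A^*) y. Since this holds for all x, y, we must have A^* = A^T. Therefore
A^* =
[[2, -3],
 [1, 0],
 [3, 1]].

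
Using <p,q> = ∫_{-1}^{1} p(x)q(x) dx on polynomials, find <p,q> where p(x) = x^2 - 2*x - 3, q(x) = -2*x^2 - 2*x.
<p,q> = 88/15

Expand the product: p(x)·q(x) = -2*x^4 + 2*x^3 + 10*x^2 + 6*x.
∫_{-1}^{1} of each monomial x^k gives [2/(k+1) if k even, 0 if k odd]. Integrating term-by-term (or equivalently evaluating the antiderivative F(x) = -2*x^5/5 + x^4/2 + 10*x^3/3 + 3*x^2 at the endpoints):
  F(1) − F(−1) = 193/30 − (17/30) = 88/15.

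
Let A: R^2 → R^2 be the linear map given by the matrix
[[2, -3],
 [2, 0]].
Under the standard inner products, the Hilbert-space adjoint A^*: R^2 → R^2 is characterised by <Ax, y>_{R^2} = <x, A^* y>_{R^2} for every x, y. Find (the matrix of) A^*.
A^* = A^T =
[[2, 2],
 [-3, 0]]

For real matrices with standard dot products, the defining identity <Ax, y> = <x, A^* y> gives (Ax)^T y = x^T (A^*) y, i.e. x^T A^T y = x^T (A^*) y. Since this holds for all x, y, we must have A^* = A^T. Therefore
A^* =
[[2, 2],
 [-3, 0]].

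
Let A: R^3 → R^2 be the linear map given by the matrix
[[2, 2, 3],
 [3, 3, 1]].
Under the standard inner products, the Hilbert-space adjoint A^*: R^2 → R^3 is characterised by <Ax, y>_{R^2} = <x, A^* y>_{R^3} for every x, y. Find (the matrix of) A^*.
A^* = A^T =
[[2, 3],
 [2, 3],
 [3, 1]]

For real matrices with standard dot products, the defining identity <Ax, y> = <x, A^* y> gives (Ax)^T y = x^T (A^*) y, i.e. x^T A^T y = x^T (A^*) y. Since this holds for all x, y, we must have A^* = A^T. Therefore
A^* =
[[2, 3],
 [2, 3],
 [3, 1]].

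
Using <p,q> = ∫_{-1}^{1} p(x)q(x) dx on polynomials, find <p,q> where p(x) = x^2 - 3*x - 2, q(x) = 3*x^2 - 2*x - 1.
<p,q> = 68/15

Expand the product: p(x)·q(x) = 3*x^4 - 11*x^3 - x^2 + 7*x + 2.
∫_{-1}^{1} of each monomial x^k gives [2/(k+1) if k even, 0 if k odd]. Integrating term-by-term (or equivalently evaluating the antiderivative F(x) = 3*x^5/5 - 11*x^4/4 - x^3/3 + 7*x^2/2 + 2*x at the endpoints):
  F(1) − F(−1) = 181/60 − (-91/60) = 68/15.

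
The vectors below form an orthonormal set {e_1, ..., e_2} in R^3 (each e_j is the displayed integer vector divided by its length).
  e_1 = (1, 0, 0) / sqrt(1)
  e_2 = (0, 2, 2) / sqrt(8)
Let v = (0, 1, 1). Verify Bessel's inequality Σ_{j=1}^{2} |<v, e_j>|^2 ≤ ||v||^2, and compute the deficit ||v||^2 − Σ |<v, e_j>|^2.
Σ |<v, e_j>|^2 = 2; ||v||^2 = 2; deficit = 0

Write each e_j = u_j / sqrt(<u_j, u_j>) where u_j is the displayed integer vector. Then <v, e_j> = <v, u_j> / sqrt(<u_j, u_j>), so |<v, e_j>|^2 = <v, u_j>^2 / <u_j, u_j>.
Coefficients: <v, e_1> = 0/sqrt(1), <v, e_2> = 4/sqrt(8).
Square and sum: Σ |<v, e_j>|^2 = 2.
Compute ||v||^2 = v·v = 2.
Deficit = 2 − 2 = 0 ≥ 0, confirming Bessel's inequality. (The deficit equals ||v − Σ <v,e_j> e_j||^2, the squared distance from v to span{e_j}.)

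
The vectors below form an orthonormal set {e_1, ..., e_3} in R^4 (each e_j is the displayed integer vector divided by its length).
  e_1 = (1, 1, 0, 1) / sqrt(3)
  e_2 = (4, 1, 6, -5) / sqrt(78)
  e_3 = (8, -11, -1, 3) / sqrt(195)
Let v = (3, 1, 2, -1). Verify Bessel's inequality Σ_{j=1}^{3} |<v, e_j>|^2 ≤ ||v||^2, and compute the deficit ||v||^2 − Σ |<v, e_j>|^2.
Σ |<v, e_j>|^2 = 223/15; ||v||^2 = 15; deficit = 2/15

Write each e_j = u_j / sqrt(<u_j, u_j>) where u_j is the displayed integer vector. Then <v, e_j> = <v, u_j> / sqrt(<u_j, u_j>), so |<v, e_j>|^2 = <v, u_j>^2 / <u_j, u_j>.
Coefficients: <v, e_1> = 3/sqrt(3), <v, e_2> = 30/sqrt(78), <v, e_3> = 8/sqrt(195).
Square and sum: Σ |<v, e_j>|^2 = 223/15.
Compute ||v||^2 = v·v = 15.
Deficit = 15 − 223/15 = 2/15 ≥ 0, confirming Bessel's inequality. (The deficit equals ||v − Σ <v,e_j> e_j||^2, the squared distance from v to span{e_j}.)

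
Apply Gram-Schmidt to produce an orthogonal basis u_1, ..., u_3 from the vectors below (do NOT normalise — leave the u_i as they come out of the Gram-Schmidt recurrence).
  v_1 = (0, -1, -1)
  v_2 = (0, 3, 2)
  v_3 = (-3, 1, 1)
Orthogonal basis:
  u_1 = (0, -1, -1)
  u_2 = (0, 1/2, -1/2)
  u_3 = (-3, 0, 0)

Apply the Gram-Schmidt recurrence
  u_1 = v_1
  u_i = v_i − Σ_{j<i} ((v_i · u_j) / (u_j · u_j)) · u_j.

Step by step this gives:
  u_1 = (0, -1, -1)
  u_2 = (0, 1/2, -1/2)
  u_3 = (-3, 0, 0)

Orthogonality check:
  u_2 · u_1 = 0 (should be 0)
  u_3 · u_1 = 0 (should be 0)
  u_3 · u_2 = 0 (should be 0)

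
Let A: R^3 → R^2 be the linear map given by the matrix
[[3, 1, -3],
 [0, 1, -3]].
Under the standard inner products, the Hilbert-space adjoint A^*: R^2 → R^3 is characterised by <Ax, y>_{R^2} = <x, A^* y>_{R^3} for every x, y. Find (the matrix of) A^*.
A^* = A^T =
[[3, 0],
 [1, 1],
 [-3, -3]]

For real matrices with standard dot products, the defining identity <Ax, y> = <x, A^* y> gives (Ax)^T y = x^T (A^*) y, i.e. x^T A^T y = x^T (A^*) y. Since this holds for all x, y, we must have A^* = A^T. Therefore
A^* =
[[3, 0],
 [1, 1],
 [-3, -3]].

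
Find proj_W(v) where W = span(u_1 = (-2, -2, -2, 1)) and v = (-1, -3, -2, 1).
proj_W(v) = (-2, -2, -2, 1)

Set up U = [u_1 | ... | u_1] ∈ R^(4×1). The projector onto W = col(U) is P = U (U^T U)^(-1) U^T.
Compute U^T U =
  [13],
and U^T v = (13).
Solve U^T U · c = U^T v for the coefficients: c = (1). The projection is proj_W(v) = U c.
Check: (v - proj_W(v)) · u_1 = 0  (should be 0).
Result: proj_W(v) = (-2, -2, -2, 1).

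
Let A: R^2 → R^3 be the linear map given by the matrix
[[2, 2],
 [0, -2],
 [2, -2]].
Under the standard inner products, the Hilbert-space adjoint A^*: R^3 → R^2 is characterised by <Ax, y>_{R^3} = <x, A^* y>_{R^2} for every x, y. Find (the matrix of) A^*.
A^* = A^T =
[[2, 0, 2],
 [2, -2, -2]]

For real matrices with standard dot products, the defining identity <Ax, y> = <x, A^* y> gives (Ax)^T y = x^T (A^*) y, i.e. x^T A^T y = x^T (A^*) y. Since this holds for all x, y, we must have A^* = A^T. Therefore
A^* =
[[2, 0, 2],
 [2, -2, -2]].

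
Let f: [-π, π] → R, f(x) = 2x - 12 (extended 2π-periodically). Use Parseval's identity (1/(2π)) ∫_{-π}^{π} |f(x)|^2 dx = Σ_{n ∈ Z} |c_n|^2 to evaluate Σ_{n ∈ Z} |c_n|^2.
Σ |c_n|^2 = 4π^2/3 + 144

Expand and integrate term by term over [-π, π]:
  ∫ (2x)^2 dx = 4·(2π^3/3); ∫ 2·2·(-12)·x dx = 0 (odd integrand); ∫ (-12)^2 dx = 144·2π.
So (1/(2π)) ∫_{-π}^{π} (2x - 12)^2 dx = 4π^2/3 + 144 = 4π^2/3 + 144.
Parseval ⇒ Σ |c_n|^2 = 4π^2/3 + 144.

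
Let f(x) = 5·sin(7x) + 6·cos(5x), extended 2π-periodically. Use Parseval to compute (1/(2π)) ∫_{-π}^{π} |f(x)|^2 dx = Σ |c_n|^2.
Σ |c_n|^2 = 61/2

Expand |f|^2 and use orthogonality of {sin(nx), cos(mx)} on [-π, π]:
  ∫_{-π}^{π} sin(nx)^2 dx = π, ∫ cos(mx)^2 dx = π, and cross terms integrate to 0.
So ∫_{-π}^{π} f(x)^2 dx = 5^2 · π + 6^2 · π = (25 + 36)π.
Divide by 2π: (25 + 36)/2 = 61/2.
By Parseval, this equals Σ |c_n|^2.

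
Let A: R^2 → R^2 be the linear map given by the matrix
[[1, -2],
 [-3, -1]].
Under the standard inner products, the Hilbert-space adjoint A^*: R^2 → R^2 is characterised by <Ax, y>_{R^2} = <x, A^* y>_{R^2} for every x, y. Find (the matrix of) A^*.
A^* = A^T =
[[1, -3],
 [-2, -1]]

For real matrices with standard dot products, the defining identity <Ax, y> = <x, A^* y> gives (Ax)^T y = x^T (A^*) y, i.e. x^T A^T y = x^T (A^*) y. Since this holds for all x, y, we must have A^* = A^T. Therefore
A^* =
[[1, -3],
 [-2, -1]].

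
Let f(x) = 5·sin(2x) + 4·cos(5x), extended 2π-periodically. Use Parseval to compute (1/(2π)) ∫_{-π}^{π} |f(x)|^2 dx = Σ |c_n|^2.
Σ |c_n|^2 = 41/2

Expand |f|^2 and use orthogonality of {sin(nx), cos(mx)} on [-π, π]:
  ∫_{-π}^{π} sin(nx)^2 dx = π, ∫ cos(mx)^2 dx = π, and cross terms integrate to 0.
So ∫_{-π}^{π} f(x)^2 dx = 5^2 · π + 4^2 · π = (25 + 16)π.
Divide by 2π: (25 + 16)/2 = 41/2.
By Parseval, this equals Σ |c_n|^2.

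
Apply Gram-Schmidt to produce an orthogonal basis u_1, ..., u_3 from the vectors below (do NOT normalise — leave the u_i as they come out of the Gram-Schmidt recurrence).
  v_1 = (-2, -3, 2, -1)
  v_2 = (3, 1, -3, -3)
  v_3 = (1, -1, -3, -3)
Orthogonal basis:
  u_1 = (-2, -3, 2, -1)
  u_2 = (5/3, -1, -5/3, -11/3)
  u_3 = (-7/9, -2/5, -11/9, 14/45)

Apply the Gram-Schmidt recurrence
  u_1 = v_1
  u_i = v_i − Σ_{j<i} ((v_i · u_j) / (u_j · u_j)) · u_j.

Step by step this gives:
  u_1 = (-2, -3, 2, -1)
  u_2 = (5/3, -1, -5/3, -11/3)
  u_3 = (-7/9, -2/5, -11/9, 14/45)

Orthogonality check:
  u_2 · u_1 = 0 (should be 0)
  u_3 · u_1 = 0 (should be 0)
  u_3 · u_2 = 0 (should be 0)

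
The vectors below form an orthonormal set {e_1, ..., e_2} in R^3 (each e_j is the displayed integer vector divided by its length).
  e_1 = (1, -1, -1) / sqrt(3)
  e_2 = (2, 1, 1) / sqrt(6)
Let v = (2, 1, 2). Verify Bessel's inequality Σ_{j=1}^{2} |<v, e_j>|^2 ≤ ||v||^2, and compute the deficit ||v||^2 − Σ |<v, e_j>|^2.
Σ |<v, e_j>|^2 = 17/2; ||v||^2 = 9; deficit = 1/2

Write each e_j = u_j / sqrt(<u_j, u_j>) where u_j is the displayed integer vector. Then <v, e_j> = <v, u_j> / sqrt(<u_j, u_j>), so |<v, e_j>|^2 = <v, u_j>^2 / <u_j, u_j>.
Coefficients: <v, e_1> = -1/sqrt(3), <v, e_2> = 7/sqrt(6).
Square and sum: Σ |<v, e_j>|^2 = 17/2.
Compute ||v||^2 = v·v = 9.
Deficit = 9 − 17/2 = 1/2 ≥ 0, confirming Bessel's inequality. (The deficit equals ||v − Σ <v,e_j> e_j||^2, the squared distance from v to span{e_j}.)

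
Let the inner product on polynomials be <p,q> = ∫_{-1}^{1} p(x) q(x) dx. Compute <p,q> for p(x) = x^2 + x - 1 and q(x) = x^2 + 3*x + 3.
<p,q> = -34/15

Expand the product: p(x)·q(x) = x^4 + 4*x^3 + 5*x^2 - 3.
∫_{-1}^{1} of each monomial x^k gives [2/(k+1) if k even, 0 if k odd]. Integrating term-by-term (or equivalently evaluating the antiderivative F(x) = x^5/5 + x^4 + 5*x^3/3 - 3*x at the endpoints):
  F(1) − F(−1) = -2/15 − (32/15) = -34/15.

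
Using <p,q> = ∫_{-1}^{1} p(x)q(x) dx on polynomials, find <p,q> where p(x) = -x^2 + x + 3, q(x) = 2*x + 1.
<p,q> = 20/3

Expand the product: p(x)·q(x) = -2*x^3 + x^2 + 7*x + 3.
∫_{-1}^{1} of each monomial x^k gives [2/(k+1) if k even, 0 if k odd]. Integrating term-by-term (or equivalently evaluating the antiderivative F(x) = -x^4/2 + x^3/3 + 7*x^2/2 + 3*x at the endpoints):
  F(1) − F(−1) = 19/3 − (-1/3) = 20/3.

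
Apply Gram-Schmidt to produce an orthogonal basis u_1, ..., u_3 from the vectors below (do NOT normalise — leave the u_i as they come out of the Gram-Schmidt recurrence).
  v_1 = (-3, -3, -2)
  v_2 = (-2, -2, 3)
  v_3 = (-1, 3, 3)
Orthogonal basis:
  u_1 = (-3, -3, -2)
  u_2 = (-13/11, -13/11, 39/11)
  u_3 = (-2, 2, 0)

Apply the Gram-Schmidt recurrence
  u_1 = v_1
  u_i = v_i − Σ_{j<i} ((v_i · u_j) / (u_j · u_j)) · u_j.

Step by step this gives:
  u_1 = (-3, -3, -2)
  u_2 = (-13/11, -13/11, 39/11)
  u_3 = (-2, 2, 0)

Orthogonality check:
  u_2 · u_1 = 0 (should be 0)
  u_3 · u_1 = 0 (should be 0)
  u_3 · u_2 = 0 (should be 0)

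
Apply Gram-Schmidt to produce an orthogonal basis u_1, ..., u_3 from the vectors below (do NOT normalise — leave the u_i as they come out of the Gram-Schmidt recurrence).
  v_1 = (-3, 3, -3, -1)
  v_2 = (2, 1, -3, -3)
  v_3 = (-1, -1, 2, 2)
Orthogonal basis:
  u_1 = (-3, 3, -3, -1)
  u_2 = (83/28, 1/28, -57/28, -75/28)
  u_3 = (-14/563, -68/563, -65/563, 33/563)

Apply the Gram-Schmidt recurrence
  u_1 = v_1
  u_i = v_i − Σ_{j<i} ((v_i · u_j) / (u_j · u_j)) · u_j.

Step by step this gives:
  u_1 = (-3, 3, -3, -1)
  u_2 = (83/28, 1/28, -57/28, -75/28)
  u_3 = (-14/563, -68/563, -65/563, 33/563)

Orthogonality check:
  u_2 · u_1 = 0 (should be 0)
  u_3 · u_1 = 0 (should be 0)
  u_3 · u_2 = 0 (should be 0)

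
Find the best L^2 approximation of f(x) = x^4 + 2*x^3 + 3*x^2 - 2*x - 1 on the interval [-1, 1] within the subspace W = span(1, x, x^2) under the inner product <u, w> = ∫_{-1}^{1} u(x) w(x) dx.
g(x) = 27*x^2/7 - 4*x/5 - 38/35

The best approximation g ∈ W is the orthogonal projection of f onto W. Writing g = a_0 + a_1 x + a_2 x^2, the coefficients solve the normal equations G · a = b where
  G_{ij} = <φ_i, φ_j> and b_i = <f, φ_i>, with φ_0 = 1, φ_1 = x, φ_2 = x^2.
G =
  [2, 0, 2/3]
  [0, 2/3, 0]
  [2/3, 0, 2/5],
b = (2/5, -8/15, 86/105).
Solving gives a_0 = -38/35, a_1 = -4/5, a_2 = 27/7, so
  g(x) = 27*x^2/7 - 4*x/5 - 38/35.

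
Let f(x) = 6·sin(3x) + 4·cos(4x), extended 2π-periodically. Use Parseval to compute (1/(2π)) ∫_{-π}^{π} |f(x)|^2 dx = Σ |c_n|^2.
Σ |c_n|^2 = 26

Expand |f|^2 and use orthogonality of {sin(nx), cos(mx)} on [-π, π]:
  ∫_{-π}^{π} sin(nx)^2 dx = π, ∫ cos(mx)^2 dx = π, and cross terms integrate to 0.
So ∫_{-π}^{π} f(x)^2 dx = 6^2 · π + 4^2 · π = (36 + 16)π.
Divide by 2π: (36 + 16)/2 = 26.
By Parseval, this equals Σ |c_n|^2.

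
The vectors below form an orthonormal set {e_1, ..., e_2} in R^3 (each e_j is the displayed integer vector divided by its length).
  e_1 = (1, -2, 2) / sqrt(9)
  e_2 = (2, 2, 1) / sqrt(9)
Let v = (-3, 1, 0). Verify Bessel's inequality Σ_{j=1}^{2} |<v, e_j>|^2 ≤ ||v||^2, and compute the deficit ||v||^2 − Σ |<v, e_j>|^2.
Σ |<v, e_j>|^2 = 41/9; ||v||^2 = 10; deficit = 49/9

Write each e_j = u_j / sqrt(<u_j, u_j>) where u_j is the displayed integer vector. Then <v, e_j> = <v, u_j> / sqrt(<u_j, u_j>), so |<v, e_j>|^2 = <v, u_j>^2 / <u_j, u_j>.
Coefficients: <v, e_1> = -5/sqrt(9), <v, e_2> = -4/sqrt(9).
Square and sum: Σ |<v, e_j>|^2 = 41/9.
Compute ||v||^2 = v·v = 10.
Deficit = 10 − 41/9 = 49/9 ≥ 0, confirming Bessel's inequality. (The deficit equals ||v − Σ <v,e_j> e_j||^2, the squared distance from v to span{e_j}.)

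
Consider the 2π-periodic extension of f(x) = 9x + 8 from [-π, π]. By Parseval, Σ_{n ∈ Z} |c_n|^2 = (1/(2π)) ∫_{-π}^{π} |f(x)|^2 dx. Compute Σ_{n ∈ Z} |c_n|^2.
Σ |c_n|^2 = 27π^2 + 64

Expand and integrate term by term over [-π, π]:
  ∫ (9x)^2 dx = 81·(2π^3/3); ∫ 2·9·(8)·x dx = 0 (odd integrand); ∫ 8^2 dx = 64·2π.
So (1/(2π)) ∫_{-π}^{π} (9x + 8)^2 dx = 81π^2/3 + 64 = 27π^2 + 64.
Parseval ⇒ Σ |c_n|^2 = 27π^2 + 64.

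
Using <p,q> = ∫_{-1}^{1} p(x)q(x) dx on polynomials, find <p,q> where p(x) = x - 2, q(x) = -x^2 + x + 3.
<p,q> = -10

Expand the product: p(x)·q(x) = -x^3 + 3*x^2 + x - 6.
∫_{-1}^{1} of each monomial x^k gives [2/(k+1) if k even, 0 if k odd]. Integrating term-by-term (or equivalently evaluating the antiderivative F(x) = -x^4/4 + x^3 + x^2/2 - 6*x at the endpoints):
  F(1) − F(−1) = -19/4 − (21/4) = -10.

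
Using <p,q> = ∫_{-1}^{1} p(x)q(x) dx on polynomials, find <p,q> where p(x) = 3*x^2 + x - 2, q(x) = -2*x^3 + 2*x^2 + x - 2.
<p,q> = 18/5

Expand the product: p(x)·q(x) = -6*x^5 + 4*x^4 + 9*x^3 - 9*x^2 - 4*x + 4.
∫_{-1}^{1} of each monomial x^k gives [2/(k+1) if k even, 0 if k odd]. Integrating term-by-term (or equivalently evaluating the antiderivative F(x) = -x^6 + 4*x^5/5 + 9*x^4/4 - 3*x^3 - 2*x^2 + 4*x at the endpoints):
  F(1) − F(−1) = 21/20 − (-51/20) = 18/5.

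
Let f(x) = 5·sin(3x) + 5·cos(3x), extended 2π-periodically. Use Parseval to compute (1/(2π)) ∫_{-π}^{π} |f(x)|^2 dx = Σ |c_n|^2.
Σ |c_n|^2 = 25

Expand |f|^2 and use orthogonality of {sin(nx), cos(mx)} on [-π, π]:
  ∫_{-π}^{π} sin(nx)^2 dx = π, ∫ cos(mx)^2 dx = π, and cross terms integrate to 0.
So ∫_{-π}^{π} f(x)^2 dx = 5^2 · π + 5^2 · π = (25 + 25)π.
Divide by 2π: (25 + 25)/2 = 25.
By Parseval, this equals Σ |c_n|^2.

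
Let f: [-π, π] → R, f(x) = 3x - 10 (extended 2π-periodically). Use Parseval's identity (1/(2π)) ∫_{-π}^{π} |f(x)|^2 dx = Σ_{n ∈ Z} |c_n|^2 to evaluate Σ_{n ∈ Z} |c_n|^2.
Σ |c_n|^2 = 3π^2 + 100

Expand and integrate term by term over [-π, π]:
  ∫ (3x)^2 dx = 9·(2π^3/3); ∫ 2·3·(-10)·x dx = 0 (odd integrand); ∫ (-10)^2 dx = 100·2π.
So (1/(2π)) ∫_{-π}^{π} (3x - 10)^2 dx = 9π^2/3 + 100 = 3π^2 + 100.
Parseval ⇒ Σ |c_n|^2 = 3π^2 + 100.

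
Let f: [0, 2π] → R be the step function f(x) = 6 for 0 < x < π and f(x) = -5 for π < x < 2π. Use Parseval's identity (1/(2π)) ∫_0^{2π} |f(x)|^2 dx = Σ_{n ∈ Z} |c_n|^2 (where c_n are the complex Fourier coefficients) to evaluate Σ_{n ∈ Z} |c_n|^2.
Σ |c_n|^2 = 61/2

Parseval equates the L^2 energy of f (normalised by 1/(2π)) with the ℓ^2 sum of its Fourier coefficients: (1/(2π)) ∫_0^{2π} |f|^2 = Σ |c_n|^2.
Compute the left side: (1/(2π)) [∫_0^π 6^2 dx + ∫_π^{2π} (-5)^2 dx] = (1/(2π)) · (36π + 25π) = (36 + 25)/2 = 61/2.
So Σ_{n ∈ Z} |c_n|^2 = 61/2.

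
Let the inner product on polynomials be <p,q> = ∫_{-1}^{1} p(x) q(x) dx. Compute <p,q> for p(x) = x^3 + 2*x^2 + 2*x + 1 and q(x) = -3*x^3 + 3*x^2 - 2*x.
<p,q> = -244/105

Expand the product: p(x)·q(x) = -3*x^6 - 3*x^5 - 2*x^4 - x^3 - x^2 - 2*x.
∫_{-1}^{1} of each monomial x^k gives [2/(k+1) if k even, 0 if k odd]. Integrating term-by-term (or equivalently evaluating the antiderivative F(x) = -3*x^7/7 - x^6/2 - 2*x^5/5 - x^4/4 - x^3/3 - x^2 at the endpoints):
  F(1) − F(−1) = -1223/420 − (-247/420) = -244/105.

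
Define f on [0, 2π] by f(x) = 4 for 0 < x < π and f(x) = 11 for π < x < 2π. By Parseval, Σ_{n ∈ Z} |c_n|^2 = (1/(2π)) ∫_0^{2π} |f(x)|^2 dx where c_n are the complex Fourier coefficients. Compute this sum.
Σ |c_n|^2 = 137/2

Parseval equates the L^2 energy of f (normalised by 1/(2π)) with the ℓ^2 sum of its Fourier coefficients: (1/(2π)) ∫_0^{2π} |f|^2 = Σ |c_n|^2.
Compute the left side: (1/(2π)) [∫_0^π 4^2 dx + ∫_π^{2π} 11^2 dx] = (1/(2π)) · (16π + 121π) = (16 + 121)/2 = 137/2.
So Σ_{n ∈ Z} |c_n|^2 = 137/2.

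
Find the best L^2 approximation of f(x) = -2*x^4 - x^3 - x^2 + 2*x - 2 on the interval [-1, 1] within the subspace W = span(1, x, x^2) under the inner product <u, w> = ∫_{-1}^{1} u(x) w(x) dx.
g(x) = -19*x^2/7 + 7*x/5 - 64/35

The best approximation g ∈ W is the orthogonal projection of f onto W. Writing g = a_0 + a_1 x + a_2 x^2, the coefficients solve the normal equations G · a = b where
  G_{ij} = <φ_i, φ_j> and b_i = <f, φ_i>, with φ_0 = 1, φ_1 = x, φ_2 = x^2.
G =
  [2, 0, 2/3]
  [0, 2/3, 0]
  [2/3, 0, 2/5],
b = (-82/15, 14/15, -242/105).
Solving gives a_0 = -64/35, a_1 = 7/5, a_2 = -19/7, so
  g(x) = -19*x^2/7 + 7*x/5 - 64/35.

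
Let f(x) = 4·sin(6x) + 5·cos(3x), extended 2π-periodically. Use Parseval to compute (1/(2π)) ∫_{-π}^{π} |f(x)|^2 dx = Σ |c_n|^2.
Σ |c_n|^2 = 41/2

Expand |f|^2 and use orthogonality of {sin(nx), cos(mx)} on [-π, π]:
  ∫_{-π}^{π} sin(nx)^2 dx = π, ∫ cos(mx)^2 dx = π, and cross terms integrate to 0.
So ∫_{-π}^{π} f(x)^2 dx = 4^2 · π + 5^2 · π = (16 + 25)π.
Divide by 2π: (16 + 25)/2 = 41/2.
By Parseval, this equals Σ |c_n|^2.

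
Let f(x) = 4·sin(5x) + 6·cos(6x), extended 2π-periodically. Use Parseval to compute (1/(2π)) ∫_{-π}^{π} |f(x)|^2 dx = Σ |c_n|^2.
Σ |c_n|^2 = 26

Expand |f|^2 and use orthogonality of {sin(nx), cos(mx)} on [-π, π]:
  ∫_{-π}^{π} sin(nx)^2 dx = π, ∫ cos(mx)^2 dx = π, and cross terms integrate to 0.
So ∫_{-π}^{π} f(x)^2 dx = 4^2 · π + 6^2 · π = (16 + 36)π.
Divide by 2π: (16 + 36)/2 = 26.
By Parseval, this equals Σ |c_n|^2.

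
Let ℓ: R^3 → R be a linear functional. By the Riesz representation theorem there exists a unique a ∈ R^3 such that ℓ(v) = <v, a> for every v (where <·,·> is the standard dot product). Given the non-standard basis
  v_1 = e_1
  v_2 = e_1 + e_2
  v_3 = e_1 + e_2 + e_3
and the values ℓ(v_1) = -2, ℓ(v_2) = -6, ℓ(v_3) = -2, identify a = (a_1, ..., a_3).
a = (-2, -4, 4)

Write a = (a_1, ..., a_3) in the standard basis. For each basis vector v_i, ℓ(v_i) = <v_i, a> is a linear equation in the a_j's. Collect the n equations into a matrix system V a = ℓ, where row i of V is v_i (expressed in the standard basis). Since V is invertible (lower-triangular with 1s on the diagonal, up to permutation), solve by back-substitution:
  V =
[[1, 0, 0],
 [1, 1, 0],
 [1, 1, 1]]
  V a = (-2, -6, -2)
Solving gives a = (-2, -4, 4).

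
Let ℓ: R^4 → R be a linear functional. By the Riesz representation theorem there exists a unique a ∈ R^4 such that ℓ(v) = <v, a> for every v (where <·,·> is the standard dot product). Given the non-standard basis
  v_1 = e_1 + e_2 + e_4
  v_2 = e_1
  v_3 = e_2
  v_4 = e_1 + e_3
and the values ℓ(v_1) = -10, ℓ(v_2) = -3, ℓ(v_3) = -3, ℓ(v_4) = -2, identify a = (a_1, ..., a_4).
a = (-3, -3, 1, -4)

Write a = (a_1, ..., a_4) in the standard basis. For each basis vector v_i, ℓ(v_i) = <v_i, a> is a linear equation in the a_j's. Collect the n equations into a matrix system V a = ℓ, where row i of V is v_i (expressed in the standard basis). Since V is invertible (lower-triangular with 1s on the diagonal, up to permutation), solve by back-substitution:
  V =
[[1, 1, 0, 1],
 [1, 0, 0, 0],
 [0, 1, 0, 0],
 [1, 0, 1, 0]]
  V a = (-10, -3, -3, -2)
Solving gives a = (-3, -3, 1, -4).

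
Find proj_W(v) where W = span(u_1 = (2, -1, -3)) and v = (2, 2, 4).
proj_W(v) = (-10/7, 5/7, 15/7)

Set up U = [u_1 | ... | u_1] ∈ R^(3×1). The projector onto W = col(U) is P = U (U^T U)^(-1) U^T.
Compute U^T U =
  [14],
and U^T v = (-10).
Solve U^T U · c = U^T v for the coefficients: c = (-5/7). The projection is proj_W(v) = U c.
Check: (v - proj_W(v)) · u_1 = 0  (should be 0).
Result: proj_W(v) = (-10/7, 5/7, 15/7).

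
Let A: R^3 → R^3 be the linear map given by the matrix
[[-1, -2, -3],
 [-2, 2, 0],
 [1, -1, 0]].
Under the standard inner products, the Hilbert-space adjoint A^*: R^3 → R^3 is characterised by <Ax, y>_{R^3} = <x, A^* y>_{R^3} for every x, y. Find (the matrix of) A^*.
A^* = A^T =
[[-1, -2, 1],
 [-2, 2, -1],
 [-3, 0, 0]]

For real matrices with standard dot products, the defining identity <Ax, y> = <x, A^* y> gives (Ax)^T y = x^T (A^*) y, i.e. x^T A^T y = x^T (A^*) y. Since this holds for all x, y, we must have A^* = A^T. Therefore
A^* =
[[-1, -2, 1],
 [-2, 2, -1],
 [-3, 0, 0]].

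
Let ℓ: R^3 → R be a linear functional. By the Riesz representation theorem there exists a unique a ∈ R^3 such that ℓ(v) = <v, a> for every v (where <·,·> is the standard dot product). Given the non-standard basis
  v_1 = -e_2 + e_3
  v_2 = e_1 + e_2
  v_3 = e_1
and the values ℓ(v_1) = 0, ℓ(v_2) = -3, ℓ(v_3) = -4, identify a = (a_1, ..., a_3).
a = (-4, 1, 1)

Write a = (a_1, ..., a_3) in the standard basis. For each basis vector v_i, ℓ(v_i) = <v_i, a> is a linear equation in the a_j's. Collect the n equations into a matrix system V a = ℓ, where row i of V is v_i (expressed in the standard basis). Since V is invertible (lower-triangular with 1s on the diagonal, up to permutation), solve by back-substitution:
  V =
[[0, -1, 1],
 [1, 1, 0],
 [1, 0, 0]]
  V a = (0, -3, -4)
Solving gives a = (-4, 1, 1).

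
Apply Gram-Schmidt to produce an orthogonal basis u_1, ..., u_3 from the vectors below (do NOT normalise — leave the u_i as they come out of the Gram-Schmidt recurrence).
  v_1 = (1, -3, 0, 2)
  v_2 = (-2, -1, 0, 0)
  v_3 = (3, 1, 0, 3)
Orthogonal basis:
  u_1 = (1, -3, 0, 2)
  u_2 = (-29/14, -11/14, 0, -1/7)
  u_3 = (-38/69, 76/69, 0, 133/69)

Apply the Gram-Schmidt recurrence
  u_1 = v_1
  u_i = v_i − Σ_{j<i} ((v_i · u_j) / (u_j · u_j)) · u_j.

Step by step this gives:
  u_1 = (1, -3, 0, 2)
  u_2 = (-29/14, -11/14, 0, -1/7)
  u_3 = (-38/69, 76/69, 0, 133/69)

Orthogonality check:
  u_2 · u_1 = 0 (should be 0)
  u_3 · u_1 = 0 (should be 0)
  u_3 · u_2 = 0 (should be 0)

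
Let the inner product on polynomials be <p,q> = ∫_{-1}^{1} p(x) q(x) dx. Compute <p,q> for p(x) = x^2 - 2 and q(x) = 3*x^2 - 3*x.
<p,q> = -14/5

Expand the product: p(x)·q(x) = 3*x^4 - 3*x^3 - 6*x^2 + 6*x.
∫_{-1}^{1} of each monomial x^k gives [2/(k+1) if k even, 0 if k odd]. Integrating term-by-term (or equivalently evaluating the antiderivative F(x) = 3*x^5/5 - 3*x^4/4 - 2*x^3 + 3*x^2 at the endpoints):
  F(1) − F(−1) = 17/20 − (73/20) = -14/5.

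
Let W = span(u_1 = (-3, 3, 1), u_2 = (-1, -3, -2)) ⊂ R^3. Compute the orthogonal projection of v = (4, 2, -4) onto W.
proj_W(v) = (293/101, -57/101, 40/101)

Set up U = [u_1 | ... | u_2] ∈ R^(3×2). The projector onto W = col(U) is P = U (U^T U)^(-1) U^T.
Compute U^T U =
  [19, -8]
  [-8, 14],
and U^T v = (-10, -2).
Solve U^T U · c = U^T v for the coefficients: c = (-78/101, -59/101). The projection is proj_W(v) = U c.
Check: (v - proj_W(v)) · u_1 = 0  (should be 0).
Check: (v - proj_W(v)) · u_2 = 0  (should be 0).
Result: proj_W(v) = (293/101, -57/101, 40/101).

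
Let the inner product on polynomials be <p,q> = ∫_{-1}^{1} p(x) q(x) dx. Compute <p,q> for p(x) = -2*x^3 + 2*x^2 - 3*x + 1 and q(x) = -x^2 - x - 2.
<p,q> = -16/3

Expand the product: p(x)·q(x) = 2*x^5 + 5*x^3 - 2*x^2 + 5*x - 2.
∫_{-1}^{1} of each monomial x^k gives [2/(k+1) if k even, 0 if k odd]. Integrating term-by-term (or equivalently evaluating the antiderivative F(x) = x^6/3 + 5*x^4/4 - 2*x^3/3 + 5*x^2/2 - 2*x at the endpoints):
  F(1) − F(−1) = 17/12 − (27/4) = -16/3.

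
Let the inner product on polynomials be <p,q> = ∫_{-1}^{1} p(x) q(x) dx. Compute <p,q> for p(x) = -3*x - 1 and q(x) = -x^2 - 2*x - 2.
<p,q> = 26/3

Expand the product: p(x)·q(x) = 3*x^3 + 7*x^2 + 8*x + 2.
∫_{-1}^{1} of each monomial x^k gives [2/(k+1) if k even, 0 if k odd]. Integrating term-by-term (or equivalently evaluating the antiderivative F(x) = 3*x^4/4 + 7*x^3/3 + 4*x^2 + 2*x at the endpoints):
  F(1) − F(−1) = 109/12 − (5/12) = 26/3.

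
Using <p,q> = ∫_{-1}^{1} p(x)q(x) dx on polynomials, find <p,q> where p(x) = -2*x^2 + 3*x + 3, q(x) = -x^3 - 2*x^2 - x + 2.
<p,q> = 56/15

Expand the product: p(x)·q(x) = 2*x^5 + x^4 - 7*x^3 - 13*x^2 + 3*x + 6.
∫_{-1}^{1} of each monomial x^k gives [2/(k+1) if k even, 0 if k odd]. Integrating term-by-term (or equivalently evaluating the antiderivative F(x) = x^6/3 + x^5/5 - 7*x^4/4 - 13*x^3/3 + 3*x^2/2 + 6*x at the endpoints):
  F(1) − F(−1) = 39/20 − (-107/60) = 56/15.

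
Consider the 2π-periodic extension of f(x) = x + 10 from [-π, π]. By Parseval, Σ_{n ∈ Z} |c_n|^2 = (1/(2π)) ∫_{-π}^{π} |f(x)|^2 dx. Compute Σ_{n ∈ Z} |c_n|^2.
Σ |c_n|^2 = π^2/3 + 100

Expand and integrate term by term over [-π, π]:
  ∫ (x)^2 dx = 1·(2π^3/3); ∫ 2·1·(10)·x dx = 0 (odd integrand); ∫ 10^2 dx = 100·2π.
So (1/(2π)) ∫_{-π}^{π} (x + 10)^2 dx = 1π^2/3 + 100 = π^2/3 + 100.
Parseval ⇒ Σ |c_n|^2 = π^2/3 + 100.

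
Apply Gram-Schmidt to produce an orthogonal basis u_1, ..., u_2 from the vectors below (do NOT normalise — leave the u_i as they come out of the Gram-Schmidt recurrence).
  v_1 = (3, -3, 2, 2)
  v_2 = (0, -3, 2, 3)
Orthogonal basis:
  u_1 = (3, -3, 2, 2)
  u_2 = (-57/26, -21/26, 7/13, 20/13)

Apply the Gram-Schmidt recurrence
  u_1 = v_1
  u_i = v_i − Σ_{j<i} ((v_i · u_j) / (u_j · u_j)) · u_j.

Step by step this gives:
  u_1 = (3, -3, 2, 2)
  u_2 = (-57/26, -21/26, 7/13, 20/13)

Orthogonality check:
  u_2 · u_1 = 0 (should be 0)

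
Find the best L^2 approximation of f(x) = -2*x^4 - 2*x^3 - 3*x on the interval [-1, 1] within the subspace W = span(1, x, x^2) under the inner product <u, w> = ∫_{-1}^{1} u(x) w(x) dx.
g(x) = -12*x^2/7 - 21*x/5 + 6/35

The best approximation g ∈ W is the orthogonal projection of f onto W. Writing g = a_0 + a_1 x + a_2 x^2, the coefficients solve the normal equations G · a = b where
  G_{ij} = <φ_i, φ_j> and b_i = <f, φ_i>, with φ_0 = 1, φ_1 = x, φ_2 = x^2.
G =
  [2, 0, 2/3]
  [0, 2/3, 0]
  [2/3, 0, 2/5],
b = (-4/5, -14/5, -4/7).
Solving gives a_0 = 6/35, a_1 = -21/5, a_2 = -12/7, so
  g(x) = -12*x^2/7 - 21*x/5 + 6/35.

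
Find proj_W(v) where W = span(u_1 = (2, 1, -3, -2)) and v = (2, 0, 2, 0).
proj_W(v) = (-2/9, -1/9, 1/3, 2/9)

Set up U = [u_1 | ... | u_1] ∈ R^(4×1). The projector onto W = col(U) is P = U (U^T U)^(-1) U^T.
Compute U^T U =
  [18],
and U^T v = (-2).
Solve U^T U · c = U^T v for the coefficients: c = (-1/9). The projection is proj_W(v) = U c.
Check: (v - proj_W(v)) · u_1 = 0  (should be 0).
Result: proj_W(v) = (-2/9, -1/9, 1/3, 2/9).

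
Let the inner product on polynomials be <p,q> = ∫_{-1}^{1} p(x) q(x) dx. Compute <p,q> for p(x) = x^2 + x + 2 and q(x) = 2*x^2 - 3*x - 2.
<p,q> = -118/15

Expand the product: p(x)·q(x) = 2*x^4 - x^3 - x^2 - 8*x - 4.
∫_{-1}^{1} of each monomial x^k gives [2/(k+1) if k even, 0 if k odd]. Integrating term-by-term (or equivalently evaluating the antiderivative F(x) = 2*x^5/5 - x^4/4 - x^3/3 - 4*x^2 - 4*x at the endpoints):
  F(1) − F(−1) = -491/60 − (-19/60) = -118/15.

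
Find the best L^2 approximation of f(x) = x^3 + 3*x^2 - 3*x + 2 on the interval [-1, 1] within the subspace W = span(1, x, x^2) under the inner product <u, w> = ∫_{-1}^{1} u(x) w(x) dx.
g(x) = 3*x^2 - 12*x/5 + 2

The best approximation g ∈ W is the orthogonal projection of f onto W. Writing g = a_0 + a_1 x + a_2 x^2, the coefficients solve the normal equations G · a = b where
  G_{ij} = <φ_i, φ_j> and b_i = <f, φ_i>, with φ_0 = 1, φ_1 = x, φ_2 = x^2.
G =
  [2, 0, 2/3]
  [0, 2/3, 0]
  [2/3, 0, 2/5],
b = (6, -8/5, 38/15).
Solving gives a_0 = 2, a_1 = -12/5, a_2 = 3, so
  g(x) = 3*x^2 - 12*x/5 + 2.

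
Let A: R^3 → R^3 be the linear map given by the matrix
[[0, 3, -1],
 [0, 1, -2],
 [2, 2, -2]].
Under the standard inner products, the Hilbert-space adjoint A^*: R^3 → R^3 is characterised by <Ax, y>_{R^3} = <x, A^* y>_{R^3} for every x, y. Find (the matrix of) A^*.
A^* = A^T =
[[0, 0, 2],
 [3, 1, 2],
 [-1, -2, -2]]

For real matrices with standard dot products, the defining identity <Ax, y> = <x, A^* y> gives (Ax)^T y = x^T (A^*) y, i.e. x^T A^T y = x^T (A^*) y. Since this holds for all x, y, we must have A^* = A^T. Therefore
A^* =
[[0, 0, 2],
 [3, 1, 2],
 [-1, -2, -2]].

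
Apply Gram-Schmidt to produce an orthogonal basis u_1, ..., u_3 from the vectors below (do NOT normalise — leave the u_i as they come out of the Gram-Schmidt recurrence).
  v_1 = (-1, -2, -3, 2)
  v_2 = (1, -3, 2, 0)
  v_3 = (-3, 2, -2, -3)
Orthogonal basis:
  u_1 = (-1, -2, -3, 2)
  u_2 = (17/18, -28/9, 11/6, 1/9)
  u_3 = (-545/251, -257/251, -113/251, -699/251)

Apply the Gram-Schmidt recurrence
  u_1 = v_1
  u_i = v_i − Σ_{j<i} ((v_i · u_j) / (u_j · u_j)) · u_j.

Step by step this gives:
  u_1 = (-1, -2, -3, 2)
  u_2 = (17/18, -28/9, 11/6, 1/9)
  u_3 = (-545/251, -257/251, -113/251, -699/251)

Orthogonality check:
  u_2 · u_1 = 0 (should be 0)
  u_3 · u_1 = 0 (should be 0)
  u_3 · u_2 = 0 (should be 0)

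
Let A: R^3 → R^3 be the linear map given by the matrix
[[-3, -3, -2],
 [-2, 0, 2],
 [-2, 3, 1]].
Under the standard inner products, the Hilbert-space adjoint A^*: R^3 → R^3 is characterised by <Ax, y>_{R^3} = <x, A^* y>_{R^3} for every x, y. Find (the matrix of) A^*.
A^* = A^T =
[[-3, -2, -2],
 [-3, 0, 3],
 [-2, 2, 1]]

For real matrices with standard dot products, the defining identity <Ax, y> = <x, A^* y> gives (Ax)^T y = x^T (A^*) y, i.e. x^T A^T y = x^T (A^*) y. Since this holds for all x, y, we must have A^* = A^T. Therefore
A^* =
[[-3, -2, -2],
 [-3, 0, 3],
 [-2, 2, 1]].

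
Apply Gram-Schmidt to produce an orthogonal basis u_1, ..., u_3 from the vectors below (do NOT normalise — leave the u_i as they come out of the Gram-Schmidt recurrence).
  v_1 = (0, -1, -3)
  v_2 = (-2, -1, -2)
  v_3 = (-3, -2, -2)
Orthogonal basis:
  u_1 = (0, -1, -3)
  u_2 = (-2, -3/10, 1/10)
  u_3 = (5/41, -30/41, 10/41)

Apply the Gram-Schmidt recurrence
  u_1 = v_1
  u_i = v_i − Σ_{j<i} ((v_i · u_j) / (u_j · u_j)) · u_j.

Step by step this gives:
  u_1 = (0, -1, -3)
  u_2 = (-2, -3/10, 1/10)
  u_3 = (5/41, -30/41, 10/41)

Orthogonality check:
  u_2 · u_1 = 0 (should be 0)
  u_3 · u_1 = 0 (should be 0)
  u_3 · u_2 = 0 (should be 0)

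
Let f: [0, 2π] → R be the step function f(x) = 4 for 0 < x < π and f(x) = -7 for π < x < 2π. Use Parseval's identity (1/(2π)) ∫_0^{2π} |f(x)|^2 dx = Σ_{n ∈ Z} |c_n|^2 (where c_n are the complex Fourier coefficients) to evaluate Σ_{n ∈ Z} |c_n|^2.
Σ |c_n|^2 = 65/2

Parseval equates the L^2 energy of f (normalised by 1/(2π)) with the ℓ^2 sum of its Fourier coefficients: (1/(2π)) ∫_0^{2π} |f|^2 = Σ |c_n|^2.
Compute the left side: (1/(2π)) [∫_0^π 4^2 dx + ∫_π^{2π} (-7)^2 dx] = (1/(2π)) · (16π + 49π) = (16 + 49)/2 = 65/2.
So Σ_{n ∈ Z} |c_n|^2 = 65/2.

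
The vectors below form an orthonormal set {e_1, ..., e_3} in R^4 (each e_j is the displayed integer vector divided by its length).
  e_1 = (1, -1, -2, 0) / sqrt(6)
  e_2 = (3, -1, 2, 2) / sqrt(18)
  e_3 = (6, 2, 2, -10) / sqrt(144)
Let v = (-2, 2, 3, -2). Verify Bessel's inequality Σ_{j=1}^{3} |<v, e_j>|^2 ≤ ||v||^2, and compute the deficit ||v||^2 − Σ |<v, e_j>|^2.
Σ |<v, e_j>|^2 = 251/12; ||v||^2 = 21; deficit = 1/12

Write each e_j = u_j / sqrt(<u_j, u_j>) where u_j is the displayed integer vector. Then <v, e_j> = <v, u_j> / sqrt(<u_j, u_j>), so |<v, e_j>|^2 = <v, u_j>^2 / <u_j, u_j>.
Coefficients: <v, e_1> = -10/sqrt(6), <v, e_2> = -6/sqrt(18), <v, e_3> = 18/sqrt(144).
Square and sum: Σ |<v, e_j>|^2 = 251/12.
Compute ||v||^2 = v·v = 21.
Deficit = 21 − 251/12 = 1/12 ≥ 0, confirming Bessel's inequality. (The deficit equals ||v − Σ <v,e_j> e_j||^2, the squared distance from v to span{e_j}.)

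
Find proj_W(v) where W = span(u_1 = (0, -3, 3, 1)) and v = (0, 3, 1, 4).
proj_W(v) = (0, 6/19, -6/19, -2/19)

Set up U = [u_1 | ... | u_1] ∈ R^(4×1). The projector onto W = col(U) is P = U (U^T U)^(-1) U^T.
Compute U^T U =
  [19],
and U^T v = (-2).
Solve U^T U · c = U^T v for the coefficients: c = (-2/19). The projection is proj_W(v) = U c.
Check: (v - proj_W(v)) · u_1 = 0  (should be 0).
Result: proj_W(v) = (0, 6/19, -6/19, -2/19).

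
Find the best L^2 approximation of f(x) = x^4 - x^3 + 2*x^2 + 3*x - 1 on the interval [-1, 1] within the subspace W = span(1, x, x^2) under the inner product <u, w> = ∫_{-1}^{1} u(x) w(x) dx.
g(x) = 20*x^2/7 + 12*x/5 - 38/35

The best approximation g ∈ W is the orthogonal projection of f onto W. Writing g = a_0 + a_1 x + a_2 x^2, the coefficients solve the normal equations G · a = b where
  G_{ij} = <φ_i, φ_j> and b_i = <f, φ_i>, with φ_0 = 1, φ_1 = x, φ_2 = x^2.
G =
  [2, 0, 2/3]
  [0, 2/3, 0]
  [2/3, 0, 2/5],
b = (-4/15, 8/5, 44/105).
Solving gives a_0 = -38/35, a_1 = 12/5, a_2 = 20/7, so
  g(x) = 20*x^2/7 + 12*x/5 - 38/35.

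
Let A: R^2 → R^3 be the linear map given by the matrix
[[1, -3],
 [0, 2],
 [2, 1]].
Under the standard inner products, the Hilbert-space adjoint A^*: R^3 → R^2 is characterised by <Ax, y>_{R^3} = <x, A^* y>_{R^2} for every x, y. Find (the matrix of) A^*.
A^* = A^T =
[[1, 0, 2],
 [-3, 2, 1]]

For real matrices with standard dot products, the defining identity <Ax, y> = <x, A^* y> gives (Ax)^T y = x^T (A^*) y, i.e. x^T A^T y = x^T (A^*) y. Since this holds for all x, y, we must have A^* = A^T. Therefore
A^* =
[[1, 0, 2],
 [-3, 2, 1]].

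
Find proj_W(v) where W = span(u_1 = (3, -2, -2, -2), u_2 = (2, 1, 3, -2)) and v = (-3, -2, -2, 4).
proj_W(v) = (-621/187, -104/187, -548/187, 562/187)

Set up U = [u_1 | ... | u_2] ∈ R^(4×2). The projector onto W = col(U) is P = U (U^T U)^(-1) U^T.
Compute U^T U =
  [21, 2]
  [2, 18],
and U^T v = (-9, -22).
Solve U^T U · c = U^T v for the coefficients: c = (-59/187, -222/187). The projection is proj_W(v) = U c.
Check: (v - proj_W(v)) · u_1 = 0  (should be 0).
Check: (v - proj_W(v)) · u_2 = 0  (should be 0).
Result: proj_W(v) = (-621/187, -104/187, -548/187, 562/187).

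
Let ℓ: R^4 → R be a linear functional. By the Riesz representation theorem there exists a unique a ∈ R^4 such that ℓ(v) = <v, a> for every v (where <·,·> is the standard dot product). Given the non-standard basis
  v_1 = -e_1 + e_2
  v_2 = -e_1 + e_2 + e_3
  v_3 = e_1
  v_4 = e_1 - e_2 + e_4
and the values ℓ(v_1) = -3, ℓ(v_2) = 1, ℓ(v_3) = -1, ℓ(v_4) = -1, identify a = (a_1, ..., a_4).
a = (-1, -4, 4, -4)

Write a = (a_1, ..., a_4) in the standard basis. For each basis vector v_i, ℓ(v_i) = <v_i, a> is a linear equation in the a_j's. Collect the n equations into a matrix system V a = ℓ, where row i of V is v_i (expressed in the standard basis). Since V is invertible (lower-triangular with 1s on the diagonal, up to permutation), solve by back-substitution:
  V =
[[-1, 1, 0, 0],
 [-1, 1, 1, 0],
 [1, 0, 0, 0],
 [1, -1, 0, 1]]
  V a = (-3, 1, -1, -1)
Solving gives a = (-1, -4, 4, -4).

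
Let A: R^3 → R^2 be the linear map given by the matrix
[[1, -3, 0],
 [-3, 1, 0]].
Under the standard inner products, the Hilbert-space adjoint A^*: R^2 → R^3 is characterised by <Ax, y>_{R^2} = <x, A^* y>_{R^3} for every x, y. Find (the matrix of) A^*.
A^* = A^T =
[[1, -3],
 [-3, 1],
 [0, 0]]

For real matrices with standard dot products, the defining identity <Ax, y> = <x, A^* y> gives (Ax)^T y = x^T (A^*) y, i.e. x^T A^T y = x^T (A^*) y. Since this holds for all x, y, we must have A^* = A^T. Therefore
A^* =
[[1, -3],
 [-3, 1],
 [0, 0]].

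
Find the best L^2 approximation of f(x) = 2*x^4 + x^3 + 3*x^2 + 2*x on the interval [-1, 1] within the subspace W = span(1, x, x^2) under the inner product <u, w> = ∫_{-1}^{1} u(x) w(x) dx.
g(x) = 33*x^2/7 + 13*x/5 - 6/35

The best approximation g ∈ W is the orthogonal projection of f onto W. Writing g = a_0 + a_1 x + a_2 x^2, the coefficients solve the normal equations G · a = b where
  G_{ij} = <φ_i, φ_j> and b_i = <f, φ_i>, with φ_0 = 1, φ_1 = x, φ_2 = x^2.
G =
  [2, 0, 2/3]
  [0, 2/3, 0]
  [2/3, 0, 2/5],
b = (14/5, 26/15, 62/35).
Solving gives a_0 = -6/35, a_1 = 13/5, a_2 = 33/7, so
  g(x) = 33*x^2/7 + 13*x/5 - 6/35.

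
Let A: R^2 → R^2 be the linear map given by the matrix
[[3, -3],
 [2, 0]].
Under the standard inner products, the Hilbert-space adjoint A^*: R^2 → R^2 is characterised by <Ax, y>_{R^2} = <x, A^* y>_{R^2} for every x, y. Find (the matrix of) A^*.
A^* = A^T =
[[3, 2],
 [-3, 0]]

For real matrices with standard dot products, the defining identity <Ax, y> = <x, A^* y> gives (Ax)^T y = x^T (A^*) y, i.e. x^T A^T y = x^T (A^*) y. Since this holds for all x, y, we must have A^* = A^T. Therefore
A^* =
[[3, 2],
 [-3, 0]].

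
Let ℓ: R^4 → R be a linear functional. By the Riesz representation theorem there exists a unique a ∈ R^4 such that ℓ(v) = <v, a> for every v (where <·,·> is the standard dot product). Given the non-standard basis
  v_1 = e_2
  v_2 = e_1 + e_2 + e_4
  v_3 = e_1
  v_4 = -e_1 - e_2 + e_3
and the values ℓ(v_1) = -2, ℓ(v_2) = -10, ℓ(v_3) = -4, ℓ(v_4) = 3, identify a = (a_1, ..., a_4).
a = (-4, -2, -3, -4)

Write a = (a_1, ..., a_4) in the standard basis. For each basis vector v_i, ℓ(v_i) = <v_i, a> is a linear equation in the a_j's. Collect the n equations into a matrix system V a = ℓ, where row i of V is v_i (expressed in the standard basis). Since V is invertible (lower-triangular with 1s on the diagonal, up to permutation), solve by back-substitution:
  V =
[[0, 1, 0, 0],
 [1, 1, 0, 1],
 [1, 0, 0, 0],
 [-1, -1, 1, 0]]
  V a = (-2, -10, -4, 3)
Solving gives a = (-4, -2, -3, -4).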